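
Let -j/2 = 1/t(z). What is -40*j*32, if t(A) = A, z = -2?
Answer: -1280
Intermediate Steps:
j = 1 (j = -2/(-2) = -2*(-1/2) = 1)
-40*j*32 = -40*1*32 = -40*32 = -1280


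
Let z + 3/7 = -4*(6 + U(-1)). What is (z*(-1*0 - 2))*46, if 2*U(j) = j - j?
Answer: 15732/7 ≈ 2247.4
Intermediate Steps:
U(j) = 0 (U(j) = (j - j)/2 = (½)*0 = 0)
z = -171/7 (z = -3/7 - 4*(6 + 0) = -3/7 - 4*6 = -3/7 - 24 = -171/7 ≈ -24.429)
(z*(-1*0 - 2))*46 = -171*(-1*0 - 2)/7*46 = -171*(0 - 2)/7*46 = -171/7*(-2)*46 = (342/7)*46 = 15732/7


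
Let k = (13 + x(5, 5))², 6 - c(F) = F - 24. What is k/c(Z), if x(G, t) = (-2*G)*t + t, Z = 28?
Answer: 512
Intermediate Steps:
c(F) = 30 - F (c(F) = 6 - (F - 24) = 6 - (-24 + F) = 6 + (24 - F) = 30 - F)
x(G, t) = t - 2*G*t (x(G, t) = -2*G*t + t = t - 2*G*t)
k = 1024 (k = (13 + 5*(1 - 2*5))² = (13 + 5*(1 - 10))² = (13 + 5*(-9))² = (13 - 45)² = (-32)² = 1024)
k/c(Z) = 1024/(30 - 1*28) = 1024/(30 - 28) = 1024/2 = 1024*(½) = 512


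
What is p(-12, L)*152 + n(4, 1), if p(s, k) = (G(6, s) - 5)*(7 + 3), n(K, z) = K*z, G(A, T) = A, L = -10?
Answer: 1524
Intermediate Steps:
p(s, k) = 10 (p(s, k) = (6 - 5)*(7 + 3) = 1*10 = 10)
p(-12, L)*152 + n(4, 1) = 10*152 + 4*1 = 1520 + 4 = 1524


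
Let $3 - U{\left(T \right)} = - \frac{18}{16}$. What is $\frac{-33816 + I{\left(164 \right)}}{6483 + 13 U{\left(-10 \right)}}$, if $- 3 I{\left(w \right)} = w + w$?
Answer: $- \frac{814208}{156879} \approx -5.19$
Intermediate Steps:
$U{\left(T \right)} = \frac{33}{8}$ ($U{\left(T \right)} = 3 - - \frac{18}{16} = 3 - \left(-18\right) \frac{1}{16} = 3 - - \frac{9}{8} = 3 + \frac{9}{8} = \frac{33}{8}$)
$I{\left(w \right)} = - \frac{2 w}{3}$ ($I{\left(w \right)} = - \frac{w + w}{3} = - \frac{2 w}{3}$)
$\frac{-33816 + I{\left(164 \right)}}{6483 + 13 U{\left(-10 \right)}} = \frac{-33816 - \frac{328}{3}}{6483 + 13 \cdot \frac{33}{8}} = \frac{-33816 - \frac{328}{3}}{6483 + \frac{429}{8}} = - \frac{101776}{3 \cdot \frac{52293}{8}} = \left(- \frac{101776}{3}\right) \frac{8}{52293} = - \frac{814208}{156879}$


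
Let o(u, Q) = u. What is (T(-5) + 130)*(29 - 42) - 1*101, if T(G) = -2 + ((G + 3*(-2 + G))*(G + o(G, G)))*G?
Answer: 15135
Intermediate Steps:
T(G) = -2 + 2*G**2*(-6 + 4*G) (T(G) = -2 + ((G + 3*(-2 + G))*(G + G))*G = -2 + ((G + (-6 + 3*G))*(2*G))*G = -2 + ((-6 + 4*G)*(2*G))*G = -2 + (2*G*(-6 + 4*G))*G = -2 + 2*G**2*(-6 + 4*G))
(T(-5) + 130)*(29 - 42) - 1*101 = ((-2 - 12*(-5)**2 + 8*(-5)**3) + 130)*(29 - 42) - 1*101 = ((-2 - 12*25 + 8*(-125)) + 130)*(-13) - 101 = ((-2 - 300 - 1000) + 130)*(-13) - 101 = (-1302 + 130)*(-13) - 101 = -1172*(-13) - 101 = 15236 - 101 = 15135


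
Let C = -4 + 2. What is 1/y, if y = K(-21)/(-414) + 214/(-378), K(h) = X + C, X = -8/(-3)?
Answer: -4347/2468 ≈ -1.7613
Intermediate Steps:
C = -2
X = 8/3 (X = -8*(-1/3) = 8/3 ≈ 2.6667)
K(h) = 2/3 (K(h) = 8/3 - 2 = 2/3)
y = -2468/4347 (y = (2/3)/(-414) + 214/(-378) = (2/3)*(-1/414) + 214*(-1/378) = -1/621 - 107/189 = -2468/4347 ≈ -0.56775)
1/y = 1/(-2468/4347) = -4347/2468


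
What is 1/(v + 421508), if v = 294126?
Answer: 1/715634 ≈ 1.3974e-6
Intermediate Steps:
1/(v + 421508) = 1/(294126 + 421508) = 1/715634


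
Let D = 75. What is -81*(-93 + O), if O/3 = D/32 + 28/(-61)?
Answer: 13810419/1952 ≈ 7075.0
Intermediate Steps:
O = 11037/1952 (O = 3*(75/32 + 28/(-61)) = 3*(75*(1/32) + 28*(-1/61)) = 3*(75/32 - 28/61) = 3*(3679/1952) = 11037/1952 ≈ 5.6542)
-81*(-93 + O) = -81*(-93 + 11037/1952) = -81*(-170499/1952) = 13810419/1952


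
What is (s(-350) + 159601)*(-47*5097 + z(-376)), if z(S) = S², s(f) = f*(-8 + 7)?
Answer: -15704469033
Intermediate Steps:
s(f) = -f (s(f) = f*(-1) = -f)
(s(-350) + 159601)*(-47*5097 + z(-376)) = (-1*(-350) + 159601)*(-47*5097 + (-376)²) = (350 + 159601)*(-239559 + 141376) = 159951*(-98183) = -15704469033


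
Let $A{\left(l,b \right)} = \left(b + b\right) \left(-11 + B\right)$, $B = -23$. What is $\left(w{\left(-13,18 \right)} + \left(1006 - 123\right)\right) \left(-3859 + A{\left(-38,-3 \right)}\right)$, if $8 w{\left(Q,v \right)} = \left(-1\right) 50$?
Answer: $- \frac{12818085}{4} \approx -3.2045 \cdot 10^{6}$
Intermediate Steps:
$w{\left(Q,v \right)} = - \frac{25}{4}$ ($w{\left(Q,v \right)} = \frac{\left(-1\right) 50}{8} = \frac{1}{8} \left(-50\right) = - \frac{25}{4}$)
$A{\left(l,b \right)} = - 68 b$ ($A{\left(l,b \right)} = \left(b + b\right) \left(-11 - 23\right) = 2 b \left(-34\right) = - 68 b$)
$\left(w{\left(-13,18 \right)} + \left(1006 - 123\right)\right) \left(-3859 + A{\left(-38,-3 \right)}\right) = \left(- \frac{25}{4} + \left(1006 - 123\right)\right) \left(-3859 - -204\right) = \left(- \frac{25}{4} + 883\right) \left(-3859 + 204\right) = \frac{3507}{4} \left(-3655\right) = - \frac{12818085}{4}$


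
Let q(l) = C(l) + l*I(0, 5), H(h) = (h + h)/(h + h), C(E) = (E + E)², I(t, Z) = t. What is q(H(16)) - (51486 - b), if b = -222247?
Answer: -273729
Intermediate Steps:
C(E) = 4*E² (C(E) = (2*E)² = 4*E²)
H(h) = 1 (H(h) = (2*h)/((2*h)) = (2*h)*(1/(2*h)) = 1)
q(l) = 4*l² (q(l) = 4*l² + l*0 = 4*l² + 0 = 4*l²)
q(H(16)) - (51486 - b) = 4*1² - (51486 - 1*(-222247)) = 4*1 - (51486 + 222247) = 4 - 1*273733 = 4 - 273733 = -273729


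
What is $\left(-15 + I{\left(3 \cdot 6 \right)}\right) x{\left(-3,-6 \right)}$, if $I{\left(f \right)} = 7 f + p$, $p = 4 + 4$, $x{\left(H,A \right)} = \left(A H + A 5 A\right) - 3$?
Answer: $23205$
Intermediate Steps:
$x{\left(H,A \right)} = -3 + 5 A^{2} + A H$ ($x{\left(H,A \right)} = \left(A H + 5 A A\right) - 3 = \left(A H + 5 A^{2}\right) - 3 = \left(5 A^{2} + A H\right) - 3 = -3 + 5 A^{2} + A H$)
$p = 8$
$I{\left(f \right)} = 8 + 7 f$ ($I{\left(f \right)} = 7 f + 8 = 8 + 7 f$)
$\left(-15 + I{\left(3 \cdot 6 \right)}\right) x{\left(-3,-6 \right)} = \left(-15 + \left(8 + 7 \cdot 3 \cdot 6\right)\right) \left(-3 + 5 \left(-6\right)^{2} - -18\right) = \left(-15 + \left(8 + 7 \cdot 18\right)\right) \left(-3 + 5 \cdot 36 + 18\right) = \left(-15 + \left(8 + 126\right)\right) \left(-3 + 180 + 18\right) = \left(-15 + 134\right) 195 = 119 \cdot 195 = 23205$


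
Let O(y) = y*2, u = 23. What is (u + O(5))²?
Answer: 1089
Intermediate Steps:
O(y) = 2*y
(u + O(5))² = (23 + 2*5)² = (23 + 10)² = 33² = 1089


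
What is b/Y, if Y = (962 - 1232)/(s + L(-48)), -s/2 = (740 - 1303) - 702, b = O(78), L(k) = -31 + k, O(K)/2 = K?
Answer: -21242/15 ≈ -1416.1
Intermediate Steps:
O(K) = 2*K
b = 156 (b = 2*78 = 156)
s = 2530 (s = -2*((740 - 1303) - 702) = -2*(-563 - 702) = -2*(-1265) = 2530)
Y = -90/817 (Y = (962 - 1232)/(2530 + (-31 - 48)) = -270/(2530 - 79) = -270/2451 = -270*1/2451 = -90/817 ≈ -0.11016)
b/Y = 156/(-90/817) = 156*(-817/90) = -21242/15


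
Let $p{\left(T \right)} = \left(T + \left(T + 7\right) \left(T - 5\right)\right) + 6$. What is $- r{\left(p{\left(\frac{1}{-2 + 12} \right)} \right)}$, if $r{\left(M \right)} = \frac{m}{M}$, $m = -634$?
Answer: $- \frac{63400}{2869} \approx -22.098$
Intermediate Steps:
$p{\left(T \right)} = 6 + T + \left(-5 + T\right) \left(7 + T\right)$ ($p{\left(T \right)} = \left(T + \left(7 + T\right) \left(-5 + T\right)\right) + 6 = \left(T + \left(-5 + T\right) \left(7 + T\right)\right) + 6 = 6 + T + \left(-5 + T\right) \left(7 + T\right)$)
$r{\left(M \right)} = - \frac{634}{M}$
$- r{\left(p{\left(\frac{1}{-2 + 12} \right)} \right)} = - \frac{-634}{-29 + \left(\frac{1}{-2 + 12}\right)^{2} + \frac{3}{-2 + 12}} = - \frac{-634}{-29 + \left(\frac{1}{10}\right)^{2} + \frac{3}{10}} = - \frac{-634}{-29 + \left(\frac{1}{10}\right)^{2} + 3 \cdot \frac{1}{10}} = - \frac{-634}{-29 + \frac{1}{100} + \frac{3}{10}} = - \frac{-634}{- \frac{2869}{100}} = - \frac{\left(-634\right) \left(-100\right)}{2869} = \left(-1\right) \frac{63400}{2869} = - \frac{63400}{2869}$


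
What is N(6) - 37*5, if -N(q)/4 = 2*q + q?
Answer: -257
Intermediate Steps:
N(q) = -12*q (N(q) = -4*(2*q + q) = -12*q)
N(6) - 37*5 = -12*6 - 37*5 = -72 - 185 = -257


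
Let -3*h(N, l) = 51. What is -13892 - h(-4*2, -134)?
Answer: -13875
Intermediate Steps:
h(N, l) = -17 (h(N, l) = -⅓*51 = -17)
-13892 - h(-4*2, -134) = -13892 - 1*(-17) = -13892 + 17 = -13875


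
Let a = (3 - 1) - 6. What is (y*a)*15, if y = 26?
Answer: -1560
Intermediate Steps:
a = -4 (a = 2 - 6 = -4)
(y*a)*15 = (26*(-4))*15 = -104*15 = -1560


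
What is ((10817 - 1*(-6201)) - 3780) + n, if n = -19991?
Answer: -6753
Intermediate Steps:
((10817 - 1*(-6201)) - 3780) + n = ((10817 - 1*(-6201)) - 3780) - 19991 = ((10817 + 6201) - 3780) - 19991 = (17018 - 3780) - 19991 = 13238 - 19991 = -6753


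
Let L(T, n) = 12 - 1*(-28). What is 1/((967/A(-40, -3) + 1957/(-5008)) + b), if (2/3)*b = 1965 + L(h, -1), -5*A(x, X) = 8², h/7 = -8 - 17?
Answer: 20032/58725057 ≈ 0.00034112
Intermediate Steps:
h = -175 (h = 7*(-8 - 17) = 7*(-25) = -175)
L(T, n) = 40 (L(T, n) = 12 + 28 = 40)
A(x, X) = -64/5 (A(x, X) = -⅕*8² = -⅕*64 = -64/5)
b = 6015/2 (b = 3*(1965 + 40)/2 = (3/2)*2005 = 6015/2 ≈ 3007.5)
1/((967/A(-40, -3) + 1957/(-5008)) + b) = 1/((967/(-64/5) + 1957/(-5008)) + 6015/2) = 1/((967*(-5/64) + 1957*(-1/5008)) + 6015/2) = 1/((-4835/64 - 1957/5008) + 6015/2) = 1/(-1521183/20032 + 6015/2) = 1/(58725057/20032) = 20032/58725057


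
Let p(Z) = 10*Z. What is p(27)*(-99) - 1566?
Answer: -28296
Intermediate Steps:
p(27)*(-99) - 1566 = (10*27)*(-99) - 1566 = 270*(-99) - 1566 = -26730 - 1566 = -28296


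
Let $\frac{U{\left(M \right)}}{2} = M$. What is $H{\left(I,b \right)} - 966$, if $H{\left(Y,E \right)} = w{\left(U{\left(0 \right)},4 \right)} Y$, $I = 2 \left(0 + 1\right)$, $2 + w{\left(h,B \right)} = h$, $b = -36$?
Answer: $-970$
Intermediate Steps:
$U{\left(M \right)} = 2 M$
$w{\left(h,B \right)} = -2 + h$
$I = 2$ ($I = 2 \cdot 1 = 2$)
$H{\left(Y,E \right)} = - 2 Y$ ($H{\left(Y,E \right)} = \left(-2 + 2 \cdot 0\right) Y = \left(-2 + 0\right) Y = - 2 Y$)
$H{\left(I,b \right)} - 966 = \left(-2\right) 2 - 966 = -4 - 966 = -970$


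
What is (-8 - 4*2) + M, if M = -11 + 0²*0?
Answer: -27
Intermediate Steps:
M = -11 (M = -11 + 0*0 = -11 + 0 = -11)
(-8 - 4*2) + M = (-8 - 4*2) - 11 = (-8 - 8) - 11 = -16 - 11 = -27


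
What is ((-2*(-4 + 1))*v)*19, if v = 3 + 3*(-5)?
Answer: -1368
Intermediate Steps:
v = -12 (v = 3 - 15 = -12)
((-2*(-4 + 1))*v)*19 = (-2*(-4 + 1)*(-12))*19 = (-2*(-3)*(-12))*19 = (6*(-12))*19 = -72*19 = -1368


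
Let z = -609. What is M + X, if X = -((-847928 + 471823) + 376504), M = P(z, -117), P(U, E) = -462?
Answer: -861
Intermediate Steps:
M = -462
X = -399 (X = -(-376105 + 376504) = -1*399 = -399)
M + X = -462 - 399 = -861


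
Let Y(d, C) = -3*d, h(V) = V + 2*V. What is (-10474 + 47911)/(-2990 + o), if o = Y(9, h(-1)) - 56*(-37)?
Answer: -12479/315 ≈ -39.616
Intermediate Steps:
h(V) = 3*V
o = 2045 (o = -3*9 - 56*(-37) = -27 + 2072 = 2045)
(-10474 + 47911)/(-2990 + o) = (-10474 + 47911)/(-2990 + 2045) = 37437/(-945) = 37437*(-1/945) = -12479/315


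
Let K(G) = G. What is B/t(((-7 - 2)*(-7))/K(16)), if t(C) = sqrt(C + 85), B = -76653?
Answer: -306612*sqrt(1423)/1423 ≈ -8128.1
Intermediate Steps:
t(C) = sqrt(85 + C)
B/t(((-7 - 2)*(-7))/K(16)) = -76653/sqrt(85 + ((-7 - 2)*(-7))/16) = -76653/sqrt(85 - 9*(-7)*(1/16)) = -76653/sqrt(85 + 63*(1/16)) = -76653/sqrt(85 + 63/16) = -76653*4*sqrt(1423)/1423 = -306612*sqrt(1423)/1423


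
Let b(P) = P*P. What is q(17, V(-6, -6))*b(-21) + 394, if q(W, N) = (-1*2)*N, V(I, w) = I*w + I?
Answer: -26066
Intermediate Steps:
b(P) = P²
V(I, w) = I + I*w
q(W, N) = -2*N
q(17, V(-6, -6))*b(-21) + 394 = -(-12)*(1 - 6)*(-21)² + 394 = -(-12)*(-5)*441 + 394 = -2*30*441 + 394 = -60*441 + 394 = -26460 + 394 = -26066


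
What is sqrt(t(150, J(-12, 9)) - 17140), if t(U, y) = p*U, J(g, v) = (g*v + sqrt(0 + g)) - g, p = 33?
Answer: I*sqrt(12190) ≈ 110.41*I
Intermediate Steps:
J(g, v) = sqrt(g) - g + g*v (J(g, v) = (g*v + sqrt(g)) - g = (sqrt(g) + g*v) - g = sqrt(g) - g + g*v)
t(U, y) = 33*U
sqrt(t(150, J(-12, 9)) - 17140) = sqrt(33*150 - 17140) = sqrt(4950 - 17140) = sqrt(-12190) = I*sqrt(12190)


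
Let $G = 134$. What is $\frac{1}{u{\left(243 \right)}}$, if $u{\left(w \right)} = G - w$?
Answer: $- \frac{1}{109} \approx -0.0091743$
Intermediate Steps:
$u{\left(w \right)} = 134 - w$
$\frac{1}{u{\left(243 \right)}} = \frac{1}{134 - 243} = \frac{1}{-109} = - \frac{1}{109}$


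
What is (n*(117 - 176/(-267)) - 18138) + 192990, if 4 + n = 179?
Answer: 52183109/267 ≈ 1.9544e+5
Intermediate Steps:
n = 175 (n = -4 + 179 = 175)
(n*(117 - 176/(-267)) - 18138) + 192990 = (175*(117 - 176/(-267)) - 18138) + 192990 = (175*(117 - 176*(-1/267)) - 18138) + 192990 = (175*(117 + 176/267) - 18138) + 192990 = (175*(31415/267) - 18138) + 192990 = (5497625/267 - 18138) + 192990 = 654779/267 + 192990 = 52183109/267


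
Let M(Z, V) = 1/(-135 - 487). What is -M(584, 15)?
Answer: 1/622 ≈ 0.0016077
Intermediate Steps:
M(Z, V) = -1/622 (M(Z, V) = 1/(-622) = -1/622)
-M(584, 15) = -1*(-1/622) = 1/622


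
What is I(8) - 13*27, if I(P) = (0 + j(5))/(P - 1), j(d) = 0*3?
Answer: -351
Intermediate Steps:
j(d) = 0
I(P) = 0 (I(P) = (0 + 0)/(P - 1) = 0/(-1 + P) = 0)
I(8) - 13*27 = 0 - 13*27 = 0 - 351 = -351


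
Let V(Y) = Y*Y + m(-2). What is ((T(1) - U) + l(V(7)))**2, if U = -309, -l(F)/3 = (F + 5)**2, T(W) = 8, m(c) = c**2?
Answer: 95550625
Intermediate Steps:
V(Y) = 4 + Y**2 (V(Y) = Y*Y + (-2)**2 = Y**2 + 4 = 4 + Y**2)
l(F) = -3*(5 + F)**2 (l(F) = -3*(F + 5)**2 = -3*(5 + F)**2)
((T(1) - U) + l(V(7)))**2 = ((8 - 1*(-309)) - 3*(5 + (4 + 7**2))**2)**2 = ((8 + 309) - 3*(5 + (4 + 49))**2)**2 = (317 - 3*(5 + 53)**2)**2 = (317 - 3*58**2)**2 = (317 - 3*3364)**2 = (317 - 10092)**2 = (-9775)**2 = 95550625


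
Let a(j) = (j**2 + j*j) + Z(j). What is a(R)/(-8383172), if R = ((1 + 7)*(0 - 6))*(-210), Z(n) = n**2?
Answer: -10886400/299399 ≈ -36.361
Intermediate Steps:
R = 10080 (R = (8*(-6))*(-210) = -48*(-210) = 10080)
a(j) = 3*j**2 (a(j) = (j**2 + j*j) + j**2 = (j**2 + j**2) + j**2 = 2*j**2 + j**2 = 3*j**2)
a(R)/(-8383172) = (3*10080**2)/(-8383172) = (3*101606400)*(-1/8383172) = 304819200*(-1/8383172) = -10886400/299399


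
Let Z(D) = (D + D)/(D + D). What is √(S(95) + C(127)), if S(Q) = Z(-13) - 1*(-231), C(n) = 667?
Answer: √899 ≈ 29.983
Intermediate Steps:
Z(D) = 1 (Z(D) = (2*D)/((2*D)) = (2*D)*(1/(2*D)) = 1)
S(Q) = 232 (S(Q) = 1 - 1*(-231) = 1 + 231 = 232)
√(S(95) + C(127)) = √(232 + 667) = √899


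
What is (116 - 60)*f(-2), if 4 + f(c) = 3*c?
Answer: -560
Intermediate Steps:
f(c) = -4 + 3*c
(116 - 60)*f(-2) = (116 - 60)*(-4 + 3*(-2)) = 56*(-4 - 6) = 56*(-10) = -560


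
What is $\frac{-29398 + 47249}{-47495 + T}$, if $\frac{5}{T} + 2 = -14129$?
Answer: $- \frac{252252481}{671151850} \approx -0.37585$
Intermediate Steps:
$T = - \frac{5}{14131}$ ($T = \frac{5}{-2 - 14129} = \frac{5}{-14131} = 5 \left(- \frac{1}{14131}\right) = - \frac{5}{14131} \approx -0.00035383$)
$\frac{-29398 + 47249}{-47495 + T} = \frac{-29398 + 47249}{-47495 - \frac{5}{14131}} = \frac{17851}{- \frac{671151850}{14131}} = 17851 \left(- \frac{14131}{671151850}\right) = - \frac{252252481}{671151850}$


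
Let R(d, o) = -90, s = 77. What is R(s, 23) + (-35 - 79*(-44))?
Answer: 3351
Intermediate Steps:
R(s, 23) + (-35 - 79*(-44)) = -90 + (-35 - 79*(-44)) = -90 + (-35 + 3476) = -90 + 3441 = 3351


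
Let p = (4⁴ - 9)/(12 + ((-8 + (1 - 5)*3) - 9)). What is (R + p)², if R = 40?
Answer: 187489/289 ≈ 648.75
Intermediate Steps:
p = -247/17 (p = (256 - 9)/(12 + ((-8 - 4*3) - 9)) = 247/(12 + ((-8 - 12) - 9)) = 247/(12 + (-20 - 9)) = 247/(12 - 29) = 247/(-17) = 247*(-1/17) = -247/17 ≈ -14.529)
(R + p)² = (40 - 247/17)² = (433/17)² = 187489/289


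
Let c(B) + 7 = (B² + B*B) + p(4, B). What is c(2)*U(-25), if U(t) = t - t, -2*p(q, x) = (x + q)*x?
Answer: 0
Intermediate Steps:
p(q, x) = -x*(q + x)/2 (p(q, x) = -(x + q)*x/2 = -(q + x)*x/2 = -x*(q + x)/2)
U(t) = 0
c(B) = -7 + 2*B² - B*(4 + B)/2 (c(B) = -7 + ((B² + B*B) - B*(4 + B)/2) = -7 + ((B² + B²) - B*(4 + B)/2) = -7 + (2*B² - B*(4 + B)/2) = -7 + 2*B² - B*(4 + B)/2)
c(2)*U(-25) = (-7 - 2*2 + (3/2)*2²)*0 = (-7 - 4 + (3/2)*4)*0 = (-7 - 4 + 6)*0 = -5*0 = 0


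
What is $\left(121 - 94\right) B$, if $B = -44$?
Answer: $-1188$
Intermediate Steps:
$\left(121 - 94\right) B = \left(121 - 94\right) \left(-44\right) = 27 \left(-44\right) = -1188$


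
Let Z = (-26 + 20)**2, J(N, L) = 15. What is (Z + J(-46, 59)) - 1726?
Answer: -1675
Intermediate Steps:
Z = 36 (Z = (-6)**2 = 36)
(Z + J(-46, 59)) - 1726 = (36 + 15) - 1726 = 51 - 1726 = -1675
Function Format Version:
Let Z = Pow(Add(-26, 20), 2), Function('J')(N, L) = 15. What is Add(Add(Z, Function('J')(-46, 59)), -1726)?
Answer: -1675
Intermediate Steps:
Z = 36 (Z = Pow(-6, 2) = 36)
Add(Add(Z, Function('J')(-46, 59)), -1726) = Add(Add(36, 15), -1726) = Add(51, -1726) = -1675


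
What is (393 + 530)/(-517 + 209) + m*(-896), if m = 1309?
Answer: -361243035/308 ≈ -1.1729e+6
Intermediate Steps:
(393 + 530)/(-517 + 209) + m*(-896) = (393 + 530)/(-517 + 209) + 1309*(-896) = 923/(-308) - 1172864 = 923*(-1/308) - 1172864 = -923/308 - 1172864 = -361243035/308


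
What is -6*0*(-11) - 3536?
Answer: -3536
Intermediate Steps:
-6*0*(-11) - 3536 = 0*(-11) - 3536 = 0 - 3536 = -3536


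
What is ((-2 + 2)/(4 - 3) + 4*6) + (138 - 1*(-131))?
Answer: 293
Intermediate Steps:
((-2 + 2)/(4 - 3) + 4*6) + (138 - 1*(-131)) = (0/1 + 24) + (138 + 131) = (0*1 + 24) + 269 = (0 + 24) + 269 = 24 + 269 = 293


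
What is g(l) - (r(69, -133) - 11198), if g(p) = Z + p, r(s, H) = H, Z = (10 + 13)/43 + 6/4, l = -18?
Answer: 973093/86 ≈ 11315.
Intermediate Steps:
Z = 175/86 (Z = 23*(1/43) + 6*(1/4) = 23/43 + 3/2 = 175/86 ≈ 2.0349)
g(p) = 175/86 + p
g(l) - (r(69, -133) - 11198) = (175/86 - 18) - (-133 - 11198) = -1373/86 - 1*(-11331) = -1373/86 + 11331 = 973093/86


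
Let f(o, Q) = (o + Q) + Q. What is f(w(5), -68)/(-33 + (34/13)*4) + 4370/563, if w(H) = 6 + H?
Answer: 2195285/164959 ≈ 13.308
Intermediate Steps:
f(o, Q) = o + 2*Q (f(o, Q) = (Q + o) + Q = o + 2*Q)
f(w(5), -68)/(-33 + (34/13)*4) + 4370/563 = ((6 + 5) + 2*(-68))/(-33 + (34/13)*4) + 4370/563 = (11 - 136)/(-33 + (34*(1/13))*4) + 4370*(1/563) = -125/(-33 + (34/13)*4) + 4370/563 = -125/(-33 + 136/13) + 4370/563 = -125/(-293/13) + 4370/563 = -125*(-13/293) + 4370/563 = 1625/293 + 4370/563 = 2195285/164959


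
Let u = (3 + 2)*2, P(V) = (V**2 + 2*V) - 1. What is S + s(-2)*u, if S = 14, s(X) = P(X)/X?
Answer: 19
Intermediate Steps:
P(V) = -1 + V**2 + 2*V
s(X) = (-1 + X**2 + 2*X)/X
u = 10 (u = 5*2 = 10)
S + s(-2)*u = 14 + (2 - 2 - 1/(-2))*10 = 14 + (2 - 2 - 1*(-1/2))*10 = 14 + (2 - 2 + 1/2)*10 = 14 + (1/2)*10 = 14 + 5 = 19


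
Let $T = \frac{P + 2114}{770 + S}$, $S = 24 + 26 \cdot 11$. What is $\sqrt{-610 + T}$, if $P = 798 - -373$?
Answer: $\frac{i \sqrt{87402}}{12} \approx 24.637 i$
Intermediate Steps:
$P = 1171$ ($P = 798 + 373 = 1171$)
$S = 310$ ($S = 24 + 286 = 310$)
$T = \frac{73}{24}$ ($T = \frac{1171 + 2114}{770 + 310} = \frac{3285}{1080} = 3285 \cdot \frac{1}{1080} = \frac{73}{24} \approx 3.0417$)
$\sqrt{-610 + T} = \sqrt{-610 + \frac{73}{24}} = \sqrt{- \frac{14567}{24}} = \frac{i \sqrt{87402}}{12}$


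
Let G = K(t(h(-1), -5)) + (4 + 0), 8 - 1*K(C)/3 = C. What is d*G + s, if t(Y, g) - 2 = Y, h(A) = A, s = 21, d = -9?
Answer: -204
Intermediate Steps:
t(Y, g) = 2 + Y
K(C) = 24 - 3*C
G = 25 (G = (24 - 3*(2 - 1)) + (4 + 0) = (24 - 3*1) + 4 = (24 - 3) + 4 = 21 + 4 = 25)
d*G + s = -9*25 + 21 = -225 + 21 = -204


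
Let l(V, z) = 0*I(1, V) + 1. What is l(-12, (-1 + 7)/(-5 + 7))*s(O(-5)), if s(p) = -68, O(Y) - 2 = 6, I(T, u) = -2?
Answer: -68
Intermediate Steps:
O(Y) = 8 (O(Y) = 2 + 6 = 8)
l(V, z) = 1 (l(V, z) = 0*(-2) + 1 = 0 + 1 = 1)
l(-12, (-1 + 7)/(-5 + 7))*s(O(-5)) = 1*(-68) = -68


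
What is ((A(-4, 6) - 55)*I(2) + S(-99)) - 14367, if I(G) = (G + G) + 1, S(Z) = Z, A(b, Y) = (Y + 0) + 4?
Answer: -14691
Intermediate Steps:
A(b, Y) = 4 + Y (A(b, Y) = Y + 4 = 4 + Y)
I(G) = 1 + 2*G (I(G) = 2*G + 1 = 1 + 2*G)
((A(-4, 6) - 55)*I(2) + S(-99)) - 14367 = (((4 + 6) - 55)*(1 + 2*2) - 99) - 14367 = ((10 - 55)*(1 + 4) - 99) - 14367 = (-45*5 - 99) - 14367 = (-225 - 99) - 14367 = -324 - 14367 = -14691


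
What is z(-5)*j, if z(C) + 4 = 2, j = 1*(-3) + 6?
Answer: -6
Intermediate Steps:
j = 3 (j = -3 + 6 = 3)
z(C) = -2 (z(C) = -4 + 2 = -2)
z(-5)*j = -2*3 = -6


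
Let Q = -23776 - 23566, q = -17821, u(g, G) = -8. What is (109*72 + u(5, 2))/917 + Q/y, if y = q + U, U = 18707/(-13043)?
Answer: 170621537343/15225999655 ≈ 11.206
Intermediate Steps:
U = -18707/13043 (U = 18707*(-1/13043) = -18707/13043 ≈ -1.4343)
y = -232458010/13043 (y = -17821 - 18707/13043 = -232458010/13043 ≈ -17822.)
Q = -47342
(109*72 + u(5, 2))/917 + Q/y = (109*72 - 8)/917 - 47342/(-232458010/13043) = (7848 - 8)*(1/917) - 47342*(-13043/232458010) = 7840*(1/917) + 308740853/116229005 = 1120/131 + 308740853/116229005 = 170621537343/15225999655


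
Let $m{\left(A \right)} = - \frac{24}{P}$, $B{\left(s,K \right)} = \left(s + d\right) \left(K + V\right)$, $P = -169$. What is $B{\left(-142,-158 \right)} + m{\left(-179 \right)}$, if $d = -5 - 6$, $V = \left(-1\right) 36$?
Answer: $\frac{5016282}{169} \approx 29682.0$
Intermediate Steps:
$V = -36$
$d = -11$ ($d = -5 - 6 = -11$)
$B{\left(s,K \right)} = \left(-36 + K\right) \left(-11 + s\right)$ ($B{\left(s,K \right)} = \left(s - 11\right) \left(K - 36\right) = \left(-11 + s\right) \left(-36 + K\right) = \left(-36 + K\right) \left(-11 + s\right)$)
$m{\left(A \right)} = \frac{24}{169}$ ($m{\left(A \right)} = - \frac{24}{-169} = \left(-24\right) \left(- \frac{1}{169}\right) = \frac{24}{169}$)
$B{\left(-142,-158 \right)} + m{\left(-179 \right)} = \left(396 - -5112 - -1738 - -22436\right) + \frac{24}{169} = \left(396 + 5112 + 1738 + 22436\right) + \frac{24}{169} = 29682 + \frac{24}{169} = \frac{5016282}{169}$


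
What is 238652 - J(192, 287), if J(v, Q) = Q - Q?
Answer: 238652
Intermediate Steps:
J(v, Q) = 0
238652 - J(192, 287) = 238652 - 1*0 = 238652 + 0 = 238652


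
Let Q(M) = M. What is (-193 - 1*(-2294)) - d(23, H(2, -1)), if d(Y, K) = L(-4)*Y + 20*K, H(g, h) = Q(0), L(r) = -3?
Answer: 2170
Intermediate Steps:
H(g, h) = 0
d(Y, K) = -3*Y + 20*K
(-193 - 1*(-2294)) - d(23, H(2, -1)) = (-193 - 1*(-2294)) - (-3*23 + 20*0) = (-193 + 2294) - (-69 + 0) = 2101 - 1*(-69) = 2101 + 69 = 2170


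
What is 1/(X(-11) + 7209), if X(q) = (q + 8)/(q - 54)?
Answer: 65/468588 ≈ 0.00013871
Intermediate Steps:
X(q) = (8 + q)/(-54 + q)
1/(X(-11) + 7209) = 1/((8 - 11)/(-54 - 11) + 7209) = 1/(-3/(-65) + 7209) = 1/(-1/65*(-3) + 7209) = 1/(3/65 + 7209) = 1/(468588/65) = 65/468588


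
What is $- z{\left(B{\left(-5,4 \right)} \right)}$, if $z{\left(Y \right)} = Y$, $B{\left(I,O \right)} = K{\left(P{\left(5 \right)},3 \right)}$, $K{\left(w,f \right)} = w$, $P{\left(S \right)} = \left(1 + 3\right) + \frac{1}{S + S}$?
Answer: $- \frac{41}{10} \approx -4.1$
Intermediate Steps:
$P{\left(S \right)} = 4 + \frac{1}{2 S}$
$B{\left(I,O \right)} = \frac{41}{10}$ ($B{\left(I,O \right)} = 4 + \frac{1}{2 \cdot 5} = 4 + \frac{1}{2} \cdot \frac{1}{5} = 4 + \frac{1}{10} = \frac{41}{10}$)
$- z{\left(B{\left(-5,4 \right)} \right)} = \left(-1\right) \frac{41}{10} = - \frac{41}{10}$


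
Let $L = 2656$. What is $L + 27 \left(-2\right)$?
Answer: $2602$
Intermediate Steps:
$L + 27 \left(-2\right) = 2656 + 27 \left(-2\right) = 2656 - 54 = 2602$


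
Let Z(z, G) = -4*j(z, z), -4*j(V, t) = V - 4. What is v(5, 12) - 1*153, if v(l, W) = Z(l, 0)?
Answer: -152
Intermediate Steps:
j(V, t) = 1 - V/4 (j(V, t) = -(V - 4)/4 = -(-4 + V)/4 = 1 - V/4)
Z(z, G) = -4 + z (Z(z, G) = -4*(1 - z/4) = -4 + z)
v(l, W) = -4 + l
v(5, 12) - 1*153 = (-4 + 5) - 1*153 = 1 - 153 = -152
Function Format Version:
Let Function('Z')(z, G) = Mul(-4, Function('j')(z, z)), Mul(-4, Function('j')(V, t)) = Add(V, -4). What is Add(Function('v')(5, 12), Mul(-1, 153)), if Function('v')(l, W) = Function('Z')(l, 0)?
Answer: -152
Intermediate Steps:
Function('j')(V, t) = Add(1, Mul(Rational(-1, 4), V)) (Function('j')(V, t) = Mul(Rational(-1, 4), Add(V, -4)) = Mul(Rational(-1, 4), Add(-4, V)) = Add(1, Mul(Rational(-1, 4), V)))
Function('Z')(z, G) = Add(-4, z) (Function('Z')(z, G) = Mul(-4, Add(1, Mul(Rational(-1, 4), z))) = Add(-4, z))
Function('v')(l, W) = Add(-4, l)
Add(Function('v')(5, 12), Mul(-1, 153)) = Add(Add(-4, 5), Mul(-1, 153)) = Add(1, -153) = -152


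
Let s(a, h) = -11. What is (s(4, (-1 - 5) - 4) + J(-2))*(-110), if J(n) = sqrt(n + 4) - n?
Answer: 990 - 110*sqrt(2) ≈ 834.44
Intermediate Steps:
J(n) = sqrt(4 + n) - n
(s(4, (-1 - 5) - 4) + J(-2))*(-110) = (-11 + (sqrt(4 - 2) - 1*(-2)))*(-110) = (-11 + (sqrt(2) + 2))*(-110) = (-11 + (2 + sqrt(2)))*(-110) = (-9 + sqrt(2))*(-110) = 990 - 110*sqrt(2)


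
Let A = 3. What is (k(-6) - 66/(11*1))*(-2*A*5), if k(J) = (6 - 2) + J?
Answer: 240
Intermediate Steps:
k(J) = 4 + J
(k(-6) - 66/(11*1))*(-2*A*5) = ((4 - 6) - 66/(11*1))*(-2*3*5) = (-2 - 66/11)*(-6*5) = (-2 - 66*1/11)*(-30) = (-2 - 6)*(-30) = -8*(-30) = 240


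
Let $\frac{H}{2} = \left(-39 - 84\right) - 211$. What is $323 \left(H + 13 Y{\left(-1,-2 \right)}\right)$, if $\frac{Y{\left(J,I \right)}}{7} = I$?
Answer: $-274550$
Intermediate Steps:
$Y{\left(J,I \right)} = 7 I$
$H = -668$ ($H = 2 \left(\left(-39 - 84\right) - 211\right) = 2 \left(-123 - 211\right) = 2 \left(-334\right) = -668$)
$323 \left(H + 13 Y{\left(-1,-2 \right)}\right) = 323 \left(-668 + 13 \cdot 7 \left(-2\right)\right) = 323 \left(-668 + 13 \left(-14\right)\right) = 323 \left(-668 - 182\right) = 323 \left(-850\right) = -274550$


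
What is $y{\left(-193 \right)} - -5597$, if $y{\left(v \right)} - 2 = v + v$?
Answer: $5213$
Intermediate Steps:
$y{\left(v \right)} = 2 + 2 v$ ($y{\left(v \right)} = 2 + \left(v + v\right) = 2 + 2 v$)
$y{\left(-193 \right)} - -5597 = \left(2 + 2 \left(-193\right)\right) - -5597 = \left(2 - 386\right) + 5597 = -384 + 5597 = 5213$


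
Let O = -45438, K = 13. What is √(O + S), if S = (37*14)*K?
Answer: 4*I*√2419 ≈ 196.73*I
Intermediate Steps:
S = 6734 (S = (37*14)*13 = 518*13 = 6734)
√(O + S) = √(-45438 + 6734) = √(-38704) = 4*I*√2419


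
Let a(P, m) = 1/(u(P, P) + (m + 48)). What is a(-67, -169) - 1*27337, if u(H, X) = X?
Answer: -5139357/188 ≈ -27337.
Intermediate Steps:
a(P, m) = 1/(48 + P + m) (a(P, m) = 1/(P + (m + 48)) = 1/(P + (48 + m)) = 1/(48 + P + m))
a(-67, -169) - 1*27337 = 1/(48 - 67 - 169) - 1*27337 = 1/(-188) - 27337 = -1/188 - 27337 = -5139357/188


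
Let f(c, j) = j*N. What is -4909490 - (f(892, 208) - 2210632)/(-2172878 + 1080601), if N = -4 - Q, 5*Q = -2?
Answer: -26812626100554/5461385 ≈ -4.9095e+6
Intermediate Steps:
Q = -⅖ (Q = (⅕)*(-2) = -⅖ ≈ -0.40000)
N = -18/5 (N = -4 - 1*(-⅖) = -4 + ⅖ = -18/5 ≈ -3.6000)
f(c, j) = -18*j/5 (f(c, j) = j*(-18/5) = -18*j/5)
-4909490 - (f(892, 208) - 2210632)/(-2172878 + 1080601) = -4909490 - (-18/5*208 - 2210632)/(-2172878 + 1080601) = -4909490 - (-3744/5 - 2210632)/(-1092277) = -4909490 - (-11056904)*(-1)/(5*1092277) = -4909490 - 1*11056904/5461385 = -4909490 - 11056904/5461385 = -26812626100554/5461385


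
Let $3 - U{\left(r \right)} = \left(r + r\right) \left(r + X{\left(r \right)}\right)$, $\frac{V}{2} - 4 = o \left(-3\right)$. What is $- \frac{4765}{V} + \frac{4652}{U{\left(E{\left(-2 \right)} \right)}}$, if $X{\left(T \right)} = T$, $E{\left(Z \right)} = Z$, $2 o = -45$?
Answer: $- \frac{55937}{143} \approx -391.17$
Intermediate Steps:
$o = - \frac{45}{2}$ ($o = \frac{1}{2} \left(-45\right) = - \frac{45}{2} \approx -22.5$)
$V = 143$ ($V = 8 + 2 \left(\left(- \frac{45}{2}\right) \left(-3\right)\right) = 8 + 2 \cdot \frac{135}{2} = 8 + 135 = 143$)
$U{\left(r \right)} = 3 - 4 r^{2}$ ($U{\left(r \right)} = 3 - \left(r + r\right) \left(r + r\right) = 3 - 2 r 2 r = 3 - 4 r^{2}$)
$- \frac{4765}{V} + \frac{4652}{U{\left(E{\left(-2 \right)} \right)}} = - \frac{4765}{143} + \frac{4652}{3 - 4 \left(-2\right)^{2}} = \left(-4765\right) \frac{1}{143} + \frac{4652}{3 - 16} = - \frac{4765}{143} + \frac{4652}{3 - 16} = - \frac{4765}{143} + \frac{4652}{-13} = - \frac{4765}{143} + 4652 \left(- \frac{1}{13}\right) = - \frac{4765}{143} - \frac{4652}{13} = - \frac{55937}{143}$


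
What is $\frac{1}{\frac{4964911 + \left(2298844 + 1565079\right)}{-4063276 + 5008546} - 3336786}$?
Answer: $- \frac{472635}{1577077436693} \approx -2.9969 \cdot 10^{-7}$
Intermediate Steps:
$\frac{1}{\frac{4964911 + \left(2298844 + 1565079\right)}{-4063276 + 5008546} - 3336786} = \frac{1}{\frac{4964911 + 3863923}{945270} - 3336786} = \frac{1}{8828834 \cdot \frac{1}{945270} - 3336786} = \frac{1}{\frac{4414417}{472635} - 3336786} = \frac{1}{- \frac{1577077436693}{472635}} = - \frac{472635}{1577077436693}$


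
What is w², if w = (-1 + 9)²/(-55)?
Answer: 4096/3025 ≈ 1.3540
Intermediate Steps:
w = -64/55 (w = 8²*(-1/55) = 64*(-1/55) = -64/55 ≈ -1.1636)
w² = (-64/55)² = 4096/3025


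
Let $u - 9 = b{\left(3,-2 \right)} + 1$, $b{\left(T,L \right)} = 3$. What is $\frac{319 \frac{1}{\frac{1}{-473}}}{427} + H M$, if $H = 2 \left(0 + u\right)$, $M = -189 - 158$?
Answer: $- \frac{4003281}{427} \approx -9375.4$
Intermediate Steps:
$u = 13$ ($u = 9 + \left(3 + 1\right) = 9 + 4 = 13$)
$M = -347$ ($M = -189 - 158 = -347$)
$H = 26$ ($H = 2 \left(0 + 13\right) = 2 \cdot 13 = 26$)
$\frac{319 \frac{1}{\frac{1}{-473}}}{427} + H M = \frac{319 \frac{1}{\frac{1}{-473}}}{427} + 26 \left(-347\right) = \frac{319}{- \frac{1}{473}} \cdot \frac{1}{427} - 9022 = 319 \left(-473\right) \frac{1}{427} - 9022 = \left(-150887\right) \frac{1}{427} - 9022 = - \frac{150887}{427} - 9022 = - \frac{4003281}{427}$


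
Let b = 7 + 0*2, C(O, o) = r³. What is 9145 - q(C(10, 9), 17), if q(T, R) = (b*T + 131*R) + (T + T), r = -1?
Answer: 6927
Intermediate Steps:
C(O, o) = -1 (C(O, o) = (-1)³ = -1)
b = 7 (b = 7 + 0 = 7)
q(T, R) = 9*T + 131*R (q(T, R) = (7*T + 131*R) + (T + T) = (7*T + 131*R) + 2*T = 9*T + 131*R)
9145 - q(C(10, 9), 17) = 9145 - (9*(-1) + 131*17) = 9145 - (-9 + 2227) = 9145 - 1*2218 = 9145 - 2218 = 6927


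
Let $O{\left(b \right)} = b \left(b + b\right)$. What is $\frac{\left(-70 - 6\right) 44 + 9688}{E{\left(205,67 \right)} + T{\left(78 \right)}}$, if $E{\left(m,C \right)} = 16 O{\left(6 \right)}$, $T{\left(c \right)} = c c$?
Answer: $\frac{1586}{1809} \approx 0.87673$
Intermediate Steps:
$O{\left(b \right)} = 2 b^{2}$ ($O{\left(b \right)} = b 2 b = 2 b^{2}$)
$T{\left(c \right)} = c^{2}$
$E{\left(m,C \right)} = 1152$ ($E{\left(m,C \right)} = 16 \cdot 2 \cdot 6^{2} = 16 \cdot 2 \cdot 36 = 16 \cdot 72 = 1152$)
$\frac{\left(-70 - 6\right) 44 + 9688}{E{\left(205,67 \right)} + T{\left(78 \right)}} = \frac{\left(-70 - 6\right) 44 + 9688}{1152 + 78^{2}} = \frac{\left(-76\right) 44 + 9688}{1152 + 6084} = \frac{-3344 + 9688}{7236} = 6344 \cdot \frac{1}{7236} = \frac{1586}{1809}$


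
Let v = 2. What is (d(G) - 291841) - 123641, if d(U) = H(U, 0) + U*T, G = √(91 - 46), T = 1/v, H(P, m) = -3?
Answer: -415485 + 3*√5/2 ≈ -4.1548e+5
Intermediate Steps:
T = ½ (T = 1/2 = ½ ≈ 0.50000)
G = 3*√5 (G = √45 = 3*√5 ≈ 6.7082)
d(U) = -3 + U/2 (d(U) = -3 + U*(½) = -3 + U/2)
(d(G) - 291841) - 123641 = ((-3 + (3*√5)/2) - 291841) - 123641 = ((-3 + 3*√5/2) - 291841) - 123641 = (-291844 + 3*√5/2) - 123641 = -415485 + 3*√5/2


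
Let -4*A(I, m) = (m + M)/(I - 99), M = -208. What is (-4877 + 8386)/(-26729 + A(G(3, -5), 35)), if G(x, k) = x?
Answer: -1347456/10264109 ≈ -0.13128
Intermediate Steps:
A(I, m) = -(-208 + m)/(4*(-99 + I)) (A(I, m) = -(m - 208)/(4*(I - 99)) = -(-208 + m)/(4*(-99 + I)))
(-4877 + 8386)/(-26729 + A(G(3, -5), 35)) = (-4877 + 8386)/(-26729 + (208 - 1*35)/(4*(-99 + 3))) = 3509/(-26729 + (¼)*(208 - 35)/(-96)) = 3509/(-26729 + (¼)*(-1/96)*173) = 3509/(-26729 - 173/384) = 3509/(-10264109/384) = 3509*(-384/10264109) = -1347456/10264109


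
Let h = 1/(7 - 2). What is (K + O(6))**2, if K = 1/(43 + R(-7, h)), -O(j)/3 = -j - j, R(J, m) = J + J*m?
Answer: 38850289/29929 ≈ 1298.1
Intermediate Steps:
h = 1/5 ≈ 0.20000
O(j) = 6*j (O(j) = -3*(-j - j) = -(-6)*j = 6*j)
K = 5/173 (K = 1/(43 - 7*(1 + 1/5)) = 1/(43 - 7*6/5) = 1/(43 - 42/5) = 1/(173/5) = 5/173 ≈ 0.028902)
(K + O(6))**2 = (5/173 + 6*6)**2 = (5/173 + 36)**2 = (6233/173)**2 = 38850289/29929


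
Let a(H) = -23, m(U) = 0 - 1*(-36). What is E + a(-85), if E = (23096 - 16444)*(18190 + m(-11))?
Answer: 121239329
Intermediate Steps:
m(U) = 36 (m(U) = 0 + 36 = 36)
E = 121239352 (E = (23096 - 16444)*(18190 + 36) = 6652*18226 = 121239352)
E + a(-85) = 121239352 - 23 = 121239329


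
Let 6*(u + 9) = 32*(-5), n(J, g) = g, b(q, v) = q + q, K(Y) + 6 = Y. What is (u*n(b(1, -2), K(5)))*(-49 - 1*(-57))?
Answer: 856/3 ≈ 285.33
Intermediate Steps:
K(Y) = -6 + Y
b(q, v) = 2*q
u = -107/3 (u = -9 + (32*(-5))/6 = -9 + (1/6)*(-160) = -9 - 80/3 = -107/3 ≈ -35.667)
(u*n(b(1, -2), K(5)))*(-49 - 1*(-57)) = (-107*(-6 + 5)/3)*(-49 - 1*(-57)) = (-107/3*(-1))*(-49 + 57) = (107/3)*8 = 856/3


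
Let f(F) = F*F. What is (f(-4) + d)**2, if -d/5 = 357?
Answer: 3129361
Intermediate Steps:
f(F) = F**2
d = -1785 (d = -5*357 = -1785)
(f(-4) + d)**2 = ((-4)**2 - 1785)**2 = (16 - 1785)**2 = (-1769)**2 = 3129361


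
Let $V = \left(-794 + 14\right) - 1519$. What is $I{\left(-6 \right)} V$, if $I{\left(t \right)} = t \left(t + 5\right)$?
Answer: $-13794$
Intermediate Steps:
$I{\left(t \right)} = t \left(5 + t\right)$
$V = -2299$ ($V = -780 - 1519 = -2299$)
$I{\left(-6 \right)} V = - 6 \left(5 - 6\right) \left(-2299\right) = \left(-6\right) \left(-1\right) \left(-2299\right) = 6 \left(-2299\right) = -13794$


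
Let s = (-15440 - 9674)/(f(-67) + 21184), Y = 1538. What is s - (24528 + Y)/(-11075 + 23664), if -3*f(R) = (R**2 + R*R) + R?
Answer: -2372752744/687875549 ≈ -3.4494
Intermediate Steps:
f(R) = -2*R**2/3 - R/3 (f(R) = -((R**2 + R*R) + R)/3 = -((R**2 + R**2) + R)/3 = -(2*R**2 + R)/3 = -(R + 2*R**2)/3 = -2*R**2/3 - R/3)
s = -75342/54641 (s = (-15440 - 9674)/(-1/3*(-67)*(1 + 2*(-67)) + 21184) = -25114/(-1/3*(-67)*(1 - 134) + 21184) = -25114/(-1/3*(-67)*(-133) + 21184) = -25114/(-8911/3 + 21184) = -25114/54641/3 = -25114*3/54641 = -75342/54641 ≈ -1.3789)
s - (24528 + Y)/(-11075 + 23664) = -75342/54641 - (24528 + 1538)/(-11075 + 23664) = -75342/54641 - 26066/12589 = -2372752744/687875549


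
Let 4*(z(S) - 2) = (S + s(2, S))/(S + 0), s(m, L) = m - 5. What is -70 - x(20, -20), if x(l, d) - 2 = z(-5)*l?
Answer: -120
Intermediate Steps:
s(m, L) = -5 + m
z(S) = 2 + (-3 + S)/(4*S) (z(S) = 2 + ((S + (-5 + 2))/(S + 0))/4 = 2 + ((S - 3)/S)/4 = 2 + ((-3 + S)/S)/4 = 2 + (-3 + S)/(4*S))
x(l, d) = 2 + 12*l/5 (x(l, d) = 2 + ((3/4)*(-1 + 3*(-5))/(-5))*l = 2 + ((3/4)*(-1/5)*(-1 - 15))*l = 2 + ((3/4)*(-1/5)*(-16))*l = 2 + 12*l/5)
-70 - x(20, -20) = -70 - (2 + (12/5)*20) = -70 - (2 + 48) = -70 - 1*50 = -70 - 50 = -120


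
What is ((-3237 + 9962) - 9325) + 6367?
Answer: 3767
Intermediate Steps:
((-3237 + 9962) - 9325) + 6367 = (6725 - 9325) + 6367 = -2600 + 6367 = 3767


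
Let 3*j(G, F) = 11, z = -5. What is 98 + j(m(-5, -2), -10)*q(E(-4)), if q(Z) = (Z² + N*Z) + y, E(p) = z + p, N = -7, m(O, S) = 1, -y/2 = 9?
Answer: 560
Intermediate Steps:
y = -18 (y = -2*9 = -18)
E(p) = -5 + p
j(G, F) = 11/3 (j(G, F) = (⅓)*11 = 11/3)
q(Z) = -18 + Z² - 7*Z (q(Z) = (Z² - 7*Z) - 18 = -18 + Z² - 7*Z)
98 + j(m(-5, -2), -10)*q(E(-4)) = 98 + 11*(-18 + (-5 - 4)² - 7*(-5 - 4))/3 = 98 + 11*(-18 + (-9)² - 7*(-9))/3 = 98 + 11*(-18 + 81 + 63)/3 = 98 + (11/3)*126 = 98 + 462 = 560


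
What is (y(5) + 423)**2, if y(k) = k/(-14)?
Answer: 35010889/196 ≈ 1.7863e+5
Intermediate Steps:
y(k) = -k/14 (y(k) = k*(-1/14) = -k/14)
(y(5) + 423)**2 = (-1/14*5 + 423)**2 = (-5/14 + 423)**2 = (5917/14)**2 = 35010889/196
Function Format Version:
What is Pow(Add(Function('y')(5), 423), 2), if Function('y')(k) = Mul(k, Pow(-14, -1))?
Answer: Rational(35010889, 196) ≈ 1.7863e+5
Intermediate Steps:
Function('y')(k) = Mul(Rational(-1, 14), k) (Function('y')(k) = Mul(k, Rational(-1, 14)) = Mul(Rational(-1, 14), k))
Pow(Add(Function('y')(5), 423), 2) = Pow(Add(Mul(Rational(-1, 14), 5), 423), 2) = Pow(Add(Rational(-5, 14), 423), 2) = Pow(Rational(5917, 14), 2) = Rational(35010889, 196)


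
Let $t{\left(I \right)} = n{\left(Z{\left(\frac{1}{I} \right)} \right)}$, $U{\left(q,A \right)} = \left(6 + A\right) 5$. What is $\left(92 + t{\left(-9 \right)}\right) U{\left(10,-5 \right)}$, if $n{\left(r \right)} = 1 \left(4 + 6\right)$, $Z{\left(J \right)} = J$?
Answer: $510$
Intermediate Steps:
$U{\left(q,A \right)} = 30 + 5 A$
$n{\left(r \right)} = 10$ ($n{\left(r \right)} = 1 \cdot 10 = 10$)
$t{\left(I \right)} = 10$
$\left(92 + t{\left(-9 \right)}\right) U{\left(10,-5 \right)} = \left(92 + 10\right) \left(30 + 5 \left(-5\right)\right) = 102 \left(30 - 25\right) = 102 \cdot 5 = 510$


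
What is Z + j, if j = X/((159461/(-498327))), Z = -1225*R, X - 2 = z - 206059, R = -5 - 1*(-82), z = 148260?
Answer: 13760646794/159461 ≈ 86295.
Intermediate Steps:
R = 77 (R = -5 + 82 = 77)
X = -57797 (X = 2 + (148260 - 206059) = 2 - 57799 = -57797)
Z = -94325 (Z = -1225*77 = -94325)
j = 28801805619/159461 (j = -57797/(159461/(-498327)) = -57797/(159461*(-1/498327)) = -57797/(-159461/498327) = -57797*(-498327/159461) = 28801805619/159461 ≈ 1.8062e+5)
Z + j = -94325 + 28801805619/159461 = 13760646794/159461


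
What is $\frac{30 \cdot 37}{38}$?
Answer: $\frac{555}{19} \approx 29.211$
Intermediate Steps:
$\frac{30 \cdot 37}{38} = 1110 \cdot \frac{1}{38} = \frac{555}{19}$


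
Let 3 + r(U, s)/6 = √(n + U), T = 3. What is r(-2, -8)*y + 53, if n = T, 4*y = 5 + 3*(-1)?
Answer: 47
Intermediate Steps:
y = ½ (y = (5 + 3*(-1))/4 = (5 - 3)/4 = (¼)*2 = ½ ≈ 0.50000)
n = 3
r(U, s) = -18 + 6*√(3 + U)
r(-2, -8)*y + 53 = (-18 + 6*√(3 - 2))*(½) + 53 = (-18 + 6*√1)*(½) + 53 = (-18 + 6*1)*(½) + 53 = (-18 + 6)*(½) + 53 = -12*½ + 53 = -6 + 53 = 47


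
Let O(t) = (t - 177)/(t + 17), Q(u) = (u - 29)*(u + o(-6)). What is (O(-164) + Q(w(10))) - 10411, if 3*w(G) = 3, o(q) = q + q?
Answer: -1484800/147 ≈ -10101.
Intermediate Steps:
o(q) = 2*q
w(G) = 1 (w(G) = (⅓)*3 = 1)
Q(u) = (-29 + u)*(-12 + u) (Q(u) = (u - 29)*(u + 2*(-6)) = (-29 + u)*(u - 12) = (-29 + u)*(-12 + u))
O(t) = (-177 + t)/(17 + t)
(O(-164) + Q(w(10))) - 10411 = ((-177 - 164)/(17 - 164) + (348 + 1² - 41*1)) - 10411 = (-341/(-147) + (348 + 1 - 41)) - 10411 = (-1/147*(-341) + 308) - 10411 = (341/147 + 308) - 10411 = 45617/147 - 10411 = -1484800/147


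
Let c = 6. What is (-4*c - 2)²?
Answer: 676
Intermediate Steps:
(-4*c - 2)² = (-4*6 - 2)² = (-24 - 2)² = (-26)² = 676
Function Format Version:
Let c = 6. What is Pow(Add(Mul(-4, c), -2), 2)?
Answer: 676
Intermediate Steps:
Pow(Add(Mul(-4, c), -2), 2) = Pow(Add(Mul(-4, 6), -2), 2) = Pow(Add(-24, -2), 2) = Pow(-26, 2) = 676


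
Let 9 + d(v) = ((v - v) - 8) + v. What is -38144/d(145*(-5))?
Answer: 19072/371 ≈ 51.407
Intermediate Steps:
d(v) = -17 + v (d(v) = -9 + (((v - v) - 8) + v) = -9 + ((0 - 8) + v) = -9 + (-8 + v) = -17 + v)
-38144/d(145*(-5)) = -38144/(-17 + 145*(-5)) = -38144/(-17 - 725) = -38144/(-742) = -38144*(-1/742) = 19072/371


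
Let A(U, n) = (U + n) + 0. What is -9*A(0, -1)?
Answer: 9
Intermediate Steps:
A(U, n) = U + n
-9*A(0, -1) = -9*(0 - 1) = -9*(-1) = 9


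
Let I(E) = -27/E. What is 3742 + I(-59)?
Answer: 220805/59 ≈ 3742.5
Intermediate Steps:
3742 + I(-59) = 3742 - 27/(-59) = 3742 - 27*(-1/59) = 3742 + 27/59 = 220805/59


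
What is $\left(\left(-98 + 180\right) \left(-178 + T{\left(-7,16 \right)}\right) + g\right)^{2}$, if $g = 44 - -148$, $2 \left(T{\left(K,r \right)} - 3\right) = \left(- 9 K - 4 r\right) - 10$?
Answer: $213422881$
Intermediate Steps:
$T{\left(K,r \right)} = -2 - 2 r - \frac{9 K}{2}$ ($T{\left(K,r \right)} = 3 + \frac{\left(- 9 K - 4 r\right) - 10}{2} = 3 + \frac{-10 - 9 K - 4 r}{2} = 3 - \left(5 + 2 r + \frac{9 K}{2}\right) = -2 - 2 r - \frac{9 K}{2}$)
$g = 192$ ($g = 44 + 148 = 192$)
$\left(\left(-98 + 180\right) \left(-178 + T{\left(-7,16 \right)}\right) + g\right)^{2} = \left(\left(-98 + 180\right) \left(-178 - \frac{5}{2}\right) + 192\right)^{2} = \left(82 \left(-178 - \frac{5}{2}\right) + 192\right)^{2} = \left(82 \left(- \frac{361}{2}\right) + 192\right)^{2} = \left(-14801 + 192\right)^{2} = \left(-14609\right)^{2} = 213422881$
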